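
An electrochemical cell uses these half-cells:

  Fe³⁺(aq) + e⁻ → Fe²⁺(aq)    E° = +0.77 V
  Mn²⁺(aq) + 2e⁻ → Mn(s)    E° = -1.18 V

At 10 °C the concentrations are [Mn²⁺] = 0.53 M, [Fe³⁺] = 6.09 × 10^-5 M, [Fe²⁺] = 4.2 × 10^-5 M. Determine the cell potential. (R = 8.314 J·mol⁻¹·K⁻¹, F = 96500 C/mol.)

1.97 V

The Fe³⁺/Fe²⁺ couple has the higher reduction potential and acts as the cathode, so E°_cell = +0.77 − (-1.18) = 1.95 V.
Balancing electrons gives n = 2; the reaction quotient is Q = [Mn²⁺]·[Fe²⁺]^2/[Fe³⁺]^2 = 0.252.
E = E° − (RT/nF) ln Q = 1.95 − (8.314×283)/(2×96500) × (-1.378) = 1.950 + 0.017 = 1.967 V.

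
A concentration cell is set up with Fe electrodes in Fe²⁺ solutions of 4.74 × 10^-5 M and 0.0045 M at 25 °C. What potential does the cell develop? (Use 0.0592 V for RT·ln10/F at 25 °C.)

Both half-cells are Fe²⁺/Fe, so E°_cell = 0. The concentrated side is the cathode; the cell reaction moves Fe²⁺ from high to low concentration with n = 2.
Q = [Fe²⁺]_dilute/[Fe²⁺]_conc = 4.74 × 10^-5/0.0045 = 0.0105.
E = 0 − (0.0592/2) log Q = −(0.0592/2)(-1.977) = 0.0585 V.

0.059 V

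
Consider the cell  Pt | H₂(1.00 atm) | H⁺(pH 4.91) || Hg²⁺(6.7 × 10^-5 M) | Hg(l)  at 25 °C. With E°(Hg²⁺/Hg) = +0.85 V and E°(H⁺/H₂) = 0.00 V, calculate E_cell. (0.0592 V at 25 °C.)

1.02 V

The Hg²⁺/Hg couple is the cathode, so E°_cell = 0.85 V; n = 2.
[H⁺] = 10^(−4.91) = 1.2 × 10^-5 M, and Q = [H⁺]^2 / ([Hg²⁺]·P(H₂)) = 2.26 × 10^-6.
E = E° − (0.0592/2) log Q = 0.85 − (0.0592/2)(-5.646) = 1.017 V.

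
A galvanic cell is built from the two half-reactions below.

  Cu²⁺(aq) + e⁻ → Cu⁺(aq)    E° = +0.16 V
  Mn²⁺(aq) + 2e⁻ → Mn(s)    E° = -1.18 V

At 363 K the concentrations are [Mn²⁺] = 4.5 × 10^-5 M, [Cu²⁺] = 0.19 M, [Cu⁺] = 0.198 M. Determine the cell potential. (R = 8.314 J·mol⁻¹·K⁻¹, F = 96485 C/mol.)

1.50 V

The Cu²⁺/Cu⁺ couple has the higher reduction potential and acts as the cathode, so E°_cell = +0.16 − (-1.18) = 1.34 V.
Balancing electrons gives n = 2; the reaction quotient is Q = [Mn²⁺]·[Cu⁺]^2/[Cu²⁺]^2 = 4.89 × 10^-5.
E = E° − (RT/nF) ln Q = 1.34 − (8.314×363)/(2×96485) × (-9.926) = 1.340 + 0.155 = 1.495 V.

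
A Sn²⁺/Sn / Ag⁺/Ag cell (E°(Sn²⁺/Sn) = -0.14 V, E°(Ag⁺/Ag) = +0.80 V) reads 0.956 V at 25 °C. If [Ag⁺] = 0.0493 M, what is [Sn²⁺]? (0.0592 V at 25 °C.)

7 × 10^-4 M

From the Nernst equation, log Q = n(E° − E)/0.0592 = 2(0.94 − 0.956)/0.0592 = -0.541, so Q = 0.288.
With Q = [Sn²⁺]/[Ag⁺]^2 and the known concentrations, [Sn²⁺] in the numerator gives [Sn²⁺] = 7 × 10^-4 M.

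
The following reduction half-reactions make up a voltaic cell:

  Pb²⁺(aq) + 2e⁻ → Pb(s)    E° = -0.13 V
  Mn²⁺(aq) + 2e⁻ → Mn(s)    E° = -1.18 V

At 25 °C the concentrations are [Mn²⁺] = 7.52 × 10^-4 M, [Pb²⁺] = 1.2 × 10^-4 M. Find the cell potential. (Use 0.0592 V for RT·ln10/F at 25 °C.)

1.03 V

The Pb²⁺/Pb couple has the higher reduction potential and acts as the cathode, so E°_cell = -0.13 − (-1.18) = 1.05 V.
Balancing electrons gives n = 2; the reaction quotient is Q = [Mn²⁺]/[Pb²⁺] = 6.27.
At 25 °C, E = E° − (0.0592/n) log Q = 1.05 − (0.0592/2)(0.797) = 1.050 − 0.024 = 1.026 V.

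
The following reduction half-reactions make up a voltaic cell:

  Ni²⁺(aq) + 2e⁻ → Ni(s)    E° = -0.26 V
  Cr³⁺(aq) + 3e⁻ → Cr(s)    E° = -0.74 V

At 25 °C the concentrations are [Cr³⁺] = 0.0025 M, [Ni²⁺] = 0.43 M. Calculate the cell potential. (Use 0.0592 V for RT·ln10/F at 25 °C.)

0.521 V

The Ni²⁺/Ni couple has the higher reduction potential and acts as the cathode, so E°_cell = -0.26 − (-0.74) = 0.48 V.
Balancing electrons gives n = 6; the reaction quotient is Q = [Cr³⁺]^2/[Ni²⁺]^3 = 7.86 × 10^-5.
At 25 °C, E = E° − (0.0592/n) log Q = 0.48 − (0.0592/6)(-4.105) = 0.480 + 0.041 = 0.521 V.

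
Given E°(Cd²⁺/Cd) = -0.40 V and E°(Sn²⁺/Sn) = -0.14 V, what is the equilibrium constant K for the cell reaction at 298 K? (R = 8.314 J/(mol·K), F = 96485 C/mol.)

E°_cell = -0.14 − (-0.40) = 0.26 V, with n = 2 electrons transferred.
At equilibrium E = 0, so the Nernst equation gives ln K = nFE°/RT = (2)(96485)(0.26)/((8.314)(298)) = 20.25.
K = e^20.25 = 6.2 × 10^8.

6.2 × 10^8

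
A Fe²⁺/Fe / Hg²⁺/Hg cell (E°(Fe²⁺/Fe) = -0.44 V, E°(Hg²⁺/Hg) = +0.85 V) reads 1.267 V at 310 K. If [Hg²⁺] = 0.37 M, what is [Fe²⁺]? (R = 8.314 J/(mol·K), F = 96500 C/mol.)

From the Nernst equation, ln Q = nF(E° − E)/RT = 2×96500×(1.29 − 1.267)/(8.314×310) = 1.722, so Q = 5.60.
With Q = [Fe²⁺]/[Hg²⁺] and the known concentrations, [Fe²⁺] in the numerator gives [Fe²⁺] = 2.1 M.

2.1 M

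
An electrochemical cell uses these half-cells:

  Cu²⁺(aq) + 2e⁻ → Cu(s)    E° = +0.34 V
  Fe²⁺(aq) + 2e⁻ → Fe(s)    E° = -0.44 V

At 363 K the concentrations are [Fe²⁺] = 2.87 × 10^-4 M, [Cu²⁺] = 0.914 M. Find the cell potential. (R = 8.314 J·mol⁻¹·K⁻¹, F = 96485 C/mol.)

0.906 V

The Cu²⁺/Cu couple has the higher reduction potential and acts as the cathode, so E°_cell = +0.34 − (-0.44) = 0.78 V.
Balancing electrons gives n = 2; the reaction quotient is Q = [Fe²⁺]/[Cu²⁺] = 3.14 × 10^-4.
E = E° − (RT/nF) ln Q = 0.78 − (8.314×363)/(2×96485) × (-8.066) = 0.780 + 0.126 = 0.906 V.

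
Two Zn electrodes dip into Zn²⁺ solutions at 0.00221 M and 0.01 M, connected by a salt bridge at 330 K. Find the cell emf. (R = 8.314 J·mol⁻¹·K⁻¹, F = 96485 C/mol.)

Both half-cells are Zn²⁺/Zn, so E°_cell = 0. The concentrated side is the cathode; the cell reaction moves Zn²⁺ from high to low concentration with n = 2.
Q = [Zn²⁺]_dilute/[Zn²⁺]_conc = 0.00221/0.01 = 0.221.
E = 0 − (RT/nF) ln Q = −((8.314×330)/(2×96485))(-1.510) = 0.0215 V.

0.021 V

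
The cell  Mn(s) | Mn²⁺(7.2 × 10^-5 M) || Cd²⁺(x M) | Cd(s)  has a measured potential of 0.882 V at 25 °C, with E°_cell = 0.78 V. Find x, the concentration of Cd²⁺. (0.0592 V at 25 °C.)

From the Nernst equation, log Q = n(E° − E)/0.0592 = 2(0.78 − 0.882)/0.0592 = -3.446, so Q = 3.58 × 10^-4.
With Q = [Mn²⁺]/[Cd²⁺] and the known concentrations, [Cd²⁺] in the denominator gives [Cd²⁺] = 0.2 M.

0.2 M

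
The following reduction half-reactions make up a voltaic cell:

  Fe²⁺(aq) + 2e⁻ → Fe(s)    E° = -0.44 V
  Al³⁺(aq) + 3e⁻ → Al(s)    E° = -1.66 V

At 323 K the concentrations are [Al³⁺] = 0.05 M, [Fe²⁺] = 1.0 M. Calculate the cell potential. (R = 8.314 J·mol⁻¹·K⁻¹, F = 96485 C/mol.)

The Fe²⁺/Fe couple has the higher reduction potential and acts as the cathode, so E°_cell = -0.44 − (-1.66) = 1.22 V.
Balancing electrons gives n = 6; the reaction quotient is Q = [Al³⁺]^2/[Fe²⁺]^3 = 0.00250.
E = E° − (RT/nF) ln Q = 1.22 − (8.314×323)/(6×96485) × (-5.991) = 1.220 + 0.028 = 1.248 V.

1.25 V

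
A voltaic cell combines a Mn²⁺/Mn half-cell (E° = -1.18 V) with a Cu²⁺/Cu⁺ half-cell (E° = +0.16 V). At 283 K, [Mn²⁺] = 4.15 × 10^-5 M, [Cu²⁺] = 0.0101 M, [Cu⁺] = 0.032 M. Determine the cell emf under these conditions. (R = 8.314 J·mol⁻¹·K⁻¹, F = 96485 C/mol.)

1.43 V

The Cu²⁺/Cu⁺ couple has the higher reduction potential and acts as the cathode, so E°_cell = +0.16 − (-1.18) = 1.34 V.
Balancing electrons gives n = 2; the reaction quotient is Q = [Mn²⁺]·[Cu⁺]^2/[Cu²⁺]^2 = 4.17 × 10^-4.
E = E° − (RT/nF) ln Q = 1.34 − (8.314×283)/(2×96485) × (-7.783) = 1.340 + 0.095 = 1.435 V.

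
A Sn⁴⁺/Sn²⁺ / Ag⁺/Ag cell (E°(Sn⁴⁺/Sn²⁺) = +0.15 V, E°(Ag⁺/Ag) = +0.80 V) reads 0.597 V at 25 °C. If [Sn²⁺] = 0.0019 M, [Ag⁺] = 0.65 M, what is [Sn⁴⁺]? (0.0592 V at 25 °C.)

0.05 M

From the Nernst equation, log Q = n(E° − E)/0.0592 = 2(0.65 − 0.597)/0.0592 = 1.791, so Q = 61.7.
With Q = [Sn⁴⁺]/([Sn²⁺]·[Ag⁺]^2) and the known concentrations, [Sn⁴⁺] in the numerator gives [Sn⁴⁺] = 0.05 M.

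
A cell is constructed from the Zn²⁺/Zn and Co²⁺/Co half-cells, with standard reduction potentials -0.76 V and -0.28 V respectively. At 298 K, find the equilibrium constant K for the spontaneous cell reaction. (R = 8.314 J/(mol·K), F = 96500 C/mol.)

E°_cell = -0.28 − (-0.76) = 0.48 V, with n = 2 electrons transferred.
At equilibrium E = 0, so the Nernst equation gives ln K = nFE°/RT = (2)(96500)(0.48)/((8.314)(298)) = 37.39.
K = e^37.39 = 1.7 × 10^16.

1.7 × 10^16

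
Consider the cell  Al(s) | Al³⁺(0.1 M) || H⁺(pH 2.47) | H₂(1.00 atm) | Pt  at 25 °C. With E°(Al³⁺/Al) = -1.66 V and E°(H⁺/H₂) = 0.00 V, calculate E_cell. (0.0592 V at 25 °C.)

The hydrogen couple is the cathode, so E°_cell = 1.66 V; n = 6.
[H⁺] = 10^(−2.47) = 0.0034 M, and Q = [Al³⁺]^2·P(H₂)^3 / [H⁺]^6 = 6.61 × 10^12.
E = E° − (0.0592/6) log Q = 1.66 − (0.0592/6)(12.820) = 1.534 V.

1.53 V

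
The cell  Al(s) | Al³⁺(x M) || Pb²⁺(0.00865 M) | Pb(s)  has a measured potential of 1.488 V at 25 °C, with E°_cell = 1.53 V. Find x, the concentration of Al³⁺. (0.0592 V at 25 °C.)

From the Nernst equation, log Q = n(E° − E)/0.0592 = 6(1.53 − 1.488)/0.0592 = 4.257, so Q = 1.81 × 10^4.
With Q = [Al³⁺]^2/[Pb²⁺]^3 and the known concentrations, [Al³⁺]^2 in the numerator gives [Al³⁺] = 0.11 M.

0.11 M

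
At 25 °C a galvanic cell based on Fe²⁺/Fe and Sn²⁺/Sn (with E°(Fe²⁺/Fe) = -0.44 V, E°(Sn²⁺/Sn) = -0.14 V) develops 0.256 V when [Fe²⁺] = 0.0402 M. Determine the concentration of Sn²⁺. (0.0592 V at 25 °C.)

0.0013 M

From the Nernst equation, log Q = n(E° − E)/0.0592 = 2(0.30 − 0.256)/0.0592 = 1.486, so Q = 30.7.
With Q = [Fe²⁺]/[Sn²⁺] and the known concentrations, [Sn²⁺] in the denominator gives [Sn²⁺] = 0.0013 M.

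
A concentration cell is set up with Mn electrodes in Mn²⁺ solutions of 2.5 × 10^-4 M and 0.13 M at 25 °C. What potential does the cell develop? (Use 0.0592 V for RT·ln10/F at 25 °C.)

Both half-cells are Mn²⁺/Mn, so E°_cell = 0. The concentrated side is the cathode; the cell reaction moves Mn²⁺ from high to low concentration with n = 2.
Q = [Mn²⁺]_dilute/[Mn²⁺]_conc = 2.5 × 10^-4/0.13 = 0.00192.
E = 0 − (0.0592/2) log Q = −(0.0592/2)(-2.716) = 0.0804 V.

0.080 V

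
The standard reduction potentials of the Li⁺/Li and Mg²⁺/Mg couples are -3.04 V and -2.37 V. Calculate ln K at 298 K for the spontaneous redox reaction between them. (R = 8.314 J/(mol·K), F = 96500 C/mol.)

ln K = 52.2

E°_cell = -2.37 − (-3.04) = 0.67 V, with n = 2 electrons transferred.
At equilibrium E = 0, so the Nernst equation gives ln K = nFE°/RT = (2)(96500)(0.67)/((8.314)(298)) = 52.19.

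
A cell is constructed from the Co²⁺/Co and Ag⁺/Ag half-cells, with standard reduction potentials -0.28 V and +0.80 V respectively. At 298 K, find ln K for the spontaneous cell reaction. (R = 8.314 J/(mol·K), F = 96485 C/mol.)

E°_cell = +0.80 − (-0.28) = 1.08 V, with n = 2 electrons transferred.
At equilibrium E = 0, so the Nernst equation gives ln K = nFE°/RT = (2)(96485)(1.08)/((8.314)(298)) = 84.12.

ln K = 84.1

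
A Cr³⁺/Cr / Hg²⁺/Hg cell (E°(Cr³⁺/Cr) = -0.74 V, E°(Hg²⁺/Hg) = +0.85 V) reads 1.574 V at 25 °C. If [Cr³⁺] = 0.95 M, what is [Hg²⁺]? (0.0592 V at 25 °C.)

0.28 M

From the Nernst equation, log Q = n(E° − E)/0.0592 = 6(1.59 − 1.574)/0.0592 = 1.622, so Q = 41.8.
With Q = [Cr³⁺]^2/[Hg²⁺]^3 and the known concentrations, [Hg²⁺]^3 in the denominator gives [Hg²⁺] = 0.28 M.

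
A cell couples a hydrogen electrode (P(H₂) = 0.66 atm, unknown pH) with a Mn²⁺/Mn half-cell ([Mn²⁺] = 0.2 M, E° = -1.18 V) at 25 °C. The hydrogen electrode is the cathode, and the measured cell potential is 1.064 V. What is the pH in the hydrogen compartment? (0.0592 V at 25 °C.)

E°_cell = 1.18 V and n = 2.
log Q = n(E° − E)/0.0592 = 2×(1.18 − 1.064)/0.0592 = 3.919.
With Q = [Mn²⁺]·P(H₂) / [H⁺]^2, solving for [H⁺] gives log[H⁺] = -2.399, so pH = 2.40.

pH = 2.40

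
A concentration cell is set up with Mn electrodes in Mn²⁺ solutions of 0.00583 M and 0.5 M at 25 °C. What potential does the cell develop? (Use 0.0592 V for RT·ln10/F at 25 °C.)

Both half-cells are Mn²⁺/Mn, so E°_cell = 0. The concentrated side is the cathode; the cell reaction moves Mn²⁺ from high to low concentration with n = 2.
Q = [Mn²⁺]_dilute/[Mn²⁺]_conc = 0.00583/0.5 = 0.0117.
E = 0 − (0.0592/2) log Q = −(0.0592/2)(-1.933) = 0.0572 V.

0.057 V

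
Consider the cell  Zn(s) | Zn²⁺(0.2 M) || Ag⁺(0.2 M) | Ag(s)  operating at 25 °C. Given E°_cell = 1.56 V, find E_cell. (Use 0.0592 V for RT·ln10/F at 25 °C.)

Balancing electrons gives n = 2; the reaction quotient is Q = [Zn²⁺]/[Ag⁺]^2 = 5.00.
At 25 °C, E = E° − (0.0592/n) log Q = 1.56 − (0.0592/2)(0.699) = 1.560 − 0.021 = 1.539 V.

1.54 V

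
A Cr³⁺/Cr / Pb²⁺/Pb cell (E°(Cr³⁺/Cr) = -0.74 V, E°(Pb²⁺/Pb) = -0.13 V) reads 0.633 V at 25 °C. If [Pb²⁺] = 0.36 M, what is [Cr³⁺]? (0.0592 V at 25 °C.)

From the Nernst equation, log Q = n(E° − E)/0.0592 = 6(0.61 − 0.633)/0.0592 = -2.331, so Q = 0.00467.
With Q = [Cr³⁺]^2/[Pb²⁺]^3 and the known concentrations, [Cr³⁺]^2 in the numerator gives [Cr³⁺] = 0.015 M.

0.015 M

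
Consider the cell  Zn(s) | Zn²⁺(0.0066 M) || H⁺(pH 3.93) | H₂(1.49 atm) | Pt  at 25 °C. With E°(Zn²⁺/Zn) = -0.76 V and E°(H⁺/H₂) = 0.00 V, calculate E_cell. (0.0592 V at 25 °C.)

0.59 V

The hydrogen couple is the cathode, so E°_cell = 0.76 V; n = 2.
[H⁺] = 10^(−3.93) = 1.2 × 10^-4 M, and Q = [Zn²⁺]·P(H₂) / [H⁺]^2 = 7.12 × 10^5.
E = E° − (0.0592/2) log Q = 0.76 − (0.0592/2)(5.853) = 0.587 V.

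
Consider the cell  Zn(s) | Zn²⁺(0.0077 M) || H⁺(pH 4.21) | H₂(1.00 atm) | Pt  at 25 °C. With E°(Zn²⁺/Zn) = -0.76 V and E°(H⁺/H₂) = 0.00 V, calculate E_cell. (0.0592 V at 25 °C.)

0.57 V

The hydrogen couple is the cathode, so E°_cell = 0.76 V; n = 2.
[H⁺] = 10^(−4.21) = 6.2 × 10^-5 M, and Q = [Zn²⁺]·P(H₂) / [H⁺]^2 = 2.03 × 10^6.
E = E° − (0.0592/2) log Q = 0.76 − (0.0592/2)(6.306) = 0.573 V.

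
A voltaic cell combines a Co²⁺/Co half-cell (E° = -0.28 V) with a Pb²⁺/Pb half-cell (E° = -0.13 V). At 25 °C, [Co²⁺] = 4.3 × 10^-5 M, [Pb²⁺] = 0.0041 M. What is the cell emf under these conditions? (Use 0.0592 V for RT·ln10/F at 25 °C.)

0.209 V

The Pb²⁺/Pb couple has the higher reduction potential and acts as the cathode, so E°_cell = -0.13 − (-0.28) = 0.15 V.
Balancing electrons gives n = 2; the reaction quotient is Q = [Co²⁺]/[Pb²⁺] = 0.0105.
At 25 °C, E = E° − (0.0592/n) log Q = 0.15 − (0.0592/2)(-1.979) = 0.150 + 0.059 = 0.209 V.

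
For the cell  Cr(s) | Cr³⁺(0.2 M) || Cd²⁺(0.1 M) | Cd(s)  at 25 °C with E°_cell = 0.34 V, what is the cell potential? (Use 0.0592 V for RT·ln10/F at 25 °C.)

Balancing electrons gives n = 6; the reaction quotient is Q = [Cr³⁺]^2/[Cd²⁺]^3 = 40.0.
At 25 °C, E = E° − (0.0592/n) log Q = 0.34 − (0.0592/6)(1.602) = 0.340 − 0.016 = 0.324 V.

0.324 V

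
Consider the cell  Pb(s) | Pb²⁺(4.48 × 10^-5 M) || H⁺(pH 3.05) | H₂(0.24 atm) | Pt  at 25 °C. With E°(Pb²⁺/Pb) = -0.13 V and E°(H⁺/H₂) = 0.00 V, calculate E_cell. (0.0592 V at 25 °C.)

The hydrogen couple is the cathode, so E°_cell = 0.13 V; n = 2.
[H⁺] = 10^(−3.05) = 8.9 × 10^-4 M, and Q = [Pb²⁺]·P(H₂) / [H⁺]^2 = 13.5.
E = E° − (0.0592/2) log Q = 0.13 − (0.0592/2)(1.131) = 0.097 V.

0.097 V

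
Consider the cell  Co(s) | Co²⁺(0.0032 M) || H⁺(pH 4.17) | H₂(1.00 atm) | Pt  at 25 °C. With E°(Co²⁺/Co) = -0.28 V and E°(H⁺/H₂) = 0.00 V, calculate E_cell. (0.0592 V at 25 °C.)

0.11 V

The hydrogen couple is the cathode, so E°_cell = 0.28 V; n = 2.
[H⁺] = 10^(−4.17) = 6.8 × 10^-5 M, and Q = [Co²⁺]·P(H₂) / [H⁺]^2 = 7 × 10^5.
E = E° − (0.0592/2) log Q = 0.28 − (0.0592/2)(5.845) = 0.107 V.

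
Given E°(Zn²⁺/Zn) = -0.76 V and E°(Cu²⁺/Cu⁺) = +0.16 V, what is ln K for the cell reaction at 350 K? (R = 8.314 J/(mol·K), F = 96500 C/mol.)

ln K = 61.0

E°_cell = +0.16 − (-0.76) = 0.92 V, with n = 2 electrons transferred.
At equilibrium E = 0, so the Nernst equation gives ln K = nFE°/RT = (2)(96500)(0.92)/((8.314)(350)) = 61.02.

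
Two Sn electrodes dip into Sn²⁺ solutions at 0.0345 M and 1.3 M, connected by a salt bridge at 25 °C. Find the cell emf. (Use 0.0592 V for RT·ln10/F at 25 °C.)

0.047 V

Both half-cells are Sn²⁺/Sn, so E°_cell = 0. The concentrated side is the cathode; the cell reaction moves Sn²⁺ from high to low concentration with n = 2.
Q = [Sn²⁺]_dilute/[Sn²⁺]_conc = 0.0345/1.3 = 0.0265.
E = 0 − (0.0592/2) log Q = −(0.0592/2)(-1.576) = 0.0466 V.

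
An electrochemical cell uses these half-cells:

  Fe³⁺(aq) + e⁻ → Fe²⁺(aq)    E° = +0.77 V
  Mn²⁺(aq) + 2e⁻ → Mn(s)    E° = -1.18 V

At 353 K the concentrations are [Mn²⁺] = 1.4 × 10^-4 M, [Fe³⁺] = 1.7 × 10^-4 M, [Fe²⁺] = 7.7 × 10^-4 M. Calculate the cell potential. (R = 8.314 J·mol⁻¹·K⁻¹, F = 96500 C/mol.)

2.04 V

The Fe³⁺/Fe²⁺ couple has the higher reduction potential and acts as the cathode, so E°_cell = +0.77 − (-1.18) = 1.95 V.
Balancing electrons gives n = 2; the reaction quotient is Q = [Mn²⁺]·[Fe²⁺]^2/[Fe³⁺]^2 = 0.00287.
E = E° − (RT/nF) ln Q = 1.95 − (8.314×353)/(2×96500) × (-5.853) = 1.950 + 0.089 = 2.039 V.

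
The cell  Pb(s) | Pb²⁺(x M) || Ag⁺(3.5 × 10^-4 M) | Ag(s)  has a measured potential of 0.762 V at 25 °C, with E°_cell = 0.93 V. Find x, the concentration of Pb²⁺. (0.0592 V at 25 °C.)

0.058 M

From the Nernst equation, log Q = n(E° − E)/0.0592 = 2(0.93 − 0.762)/0.0592 = 5.676, so Q = 4.74 × 10^5.
With Q = [Pb²⁺]/[Ag⁺]^2 and the known concentrations, [Pb²⁺] in the numerator gives [Pb²⁺] = 0.058 M.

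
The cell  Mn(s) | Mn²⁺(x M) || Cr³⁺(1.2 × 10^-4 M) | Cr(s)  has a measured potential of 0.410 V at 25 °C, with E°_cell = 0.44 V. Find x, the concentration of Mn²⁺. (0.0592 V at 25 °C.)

0.025 M

From the Nernst equation, log Q = n(E° − E)/0.0592 = 6(0.44 − 0.410)/0.0592 = 3.041, so Q = 1100.
With Q = [Mn²⁺]^3/[Cr³⁺]^2 and the known concentrations, [Mn²⁺]^3 in the numerator gives [Mn²⁺] = 0.025 M.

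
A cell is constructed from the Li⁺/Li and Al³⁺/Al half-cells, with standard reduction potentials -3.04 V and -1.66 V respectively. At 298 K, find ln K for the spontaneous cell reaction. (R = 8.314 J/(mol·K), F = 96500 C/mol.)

ln K = 161.3

E°_cell = -1.66 − (-3.04) = 1.38 V, with n = 3 electrons transferred.
At equilibrium E = 0, so the Nernst equation gives ln K = nFE°/RT = (3)(96500)(1.38)/((8.314)(298)) = 161.25.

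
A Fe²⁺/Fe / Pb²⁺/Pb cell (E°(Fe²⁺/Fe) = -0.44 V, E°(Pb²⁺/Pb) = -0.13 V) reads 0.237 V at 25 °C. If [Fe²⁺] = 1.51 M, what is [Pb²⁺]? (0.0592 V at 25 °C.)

From the Nernst equation, log Q = n(E° − E)/0.0592 = 2(0.31 − 0.237)/0.0592 = 2.466, so Q = 293.
With Q = [Fe²⁺]/[Pb²⁺] and the known concentrations, [Pb²⁺] in the denominator gives [Pb²⁺] = 0.0052 M.

0.0052 M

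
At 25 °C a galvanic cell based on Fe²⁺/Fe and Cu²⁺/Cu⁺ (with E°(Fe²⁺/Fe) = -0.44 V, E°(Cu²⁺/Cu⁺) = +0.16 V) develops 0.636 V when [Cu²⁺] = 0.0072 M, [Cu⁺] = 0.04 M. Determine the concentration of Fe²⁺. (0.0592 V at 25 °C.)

0.002 M

From the Nernst equation, log Q = n(E° − E)/0.0592 = 2(0.60 − 0.636)/0.0592 = -1.216, so Q = 0.0608.
With Q = [Fe²⁺]·[Cu⁺]^2/[Cu²⁺]^2 and the known concentrations, [Fe²⁺] in the numerator gives [Fe²⁺] = 0.002 M.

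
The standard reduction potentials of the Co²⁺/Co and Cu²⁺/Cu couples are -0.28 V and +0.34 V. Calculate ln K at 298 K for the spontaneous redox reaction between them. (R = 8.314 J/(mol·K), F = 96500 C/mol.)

E°_cell = +0.34 − (-0.28) = 0.62 V, with n = 2 electrons transferred.
At equilibrium E = 0, so the Nernst equation gives ln K = nFE°/RT = (2)(96500)(0.62)/((8.314)(298)) = 48.30.

ln K = 48.3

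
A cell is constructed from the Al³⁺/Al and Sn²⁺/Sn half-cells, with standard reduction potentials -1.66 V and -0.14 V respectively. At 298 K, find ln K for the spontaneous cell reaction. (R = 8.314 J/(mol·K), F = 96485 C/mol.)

ln K = 355.2

E°_cell = -0.14 − (-1.66) = 1.52 V, with n = 6 electrons transferred.
At equilibrium E = 0, so the Nernst equation gives ln K = nFE°/RT = (6)(96485)(1.52)/((8.314)(298)) = 355.16.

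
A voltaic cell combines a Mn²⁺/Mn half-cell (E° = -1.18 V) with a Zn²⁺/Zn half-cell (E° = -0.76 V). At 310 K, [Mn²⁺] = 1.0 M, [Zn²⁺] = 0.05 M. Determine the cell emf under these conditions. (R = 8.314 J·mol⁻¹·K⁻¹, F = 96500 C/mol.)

0.380 V

The Zn²⁺/Zn couple has the higher reduction potential and acts as the cathode, so E°_cell = -0.76 − (-1.18) = 0.42 V.
Balancing electrons gives n = 2; the reaction quotient is Q = [Mn²⁺]/[Zn²⁺] = 20.0.
E = E° − (RT/nF) ln Q = 0.42 − (8.314×310)/(2×96500) × (2.996) = 0.420 − 0.040 = 0.380 V.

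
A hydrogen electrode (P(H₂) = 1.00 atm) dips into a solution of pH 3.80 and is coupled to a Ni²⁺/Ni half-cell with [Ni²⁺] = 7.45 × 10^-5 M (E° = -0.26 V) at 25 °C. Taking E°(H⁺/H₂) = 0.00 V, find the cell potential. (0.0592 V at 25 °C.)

0.16 V

The hydrogen couple is the cathode, so E°_cell = 0.26 V; n = 2.
[H⁺] = 10^(−3.80) = 1.6 × 10^-4 M, and Q = [Ni²⁺]·P(H₂) / [H⁺]^2 = 2970.
E = E° − (0.0592/2) log Q = 0.26 − (0.0592/2)(3.472) = 0.157 V.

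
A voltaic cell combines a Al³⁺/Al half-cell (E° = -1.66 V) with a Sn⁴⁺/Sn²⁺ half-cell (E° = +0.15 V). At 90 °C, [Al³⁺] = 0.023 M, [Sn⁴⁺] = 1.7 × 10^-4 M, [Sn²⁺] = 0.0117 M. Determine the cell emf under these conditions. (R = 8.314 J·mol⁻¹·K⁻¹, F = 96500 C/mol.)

1.78 V

The Sn⁴⁺/Sn²⁺ couple has the higher reduction potential and acts as the cathode, so E°_cell = +0.15 − (-1.66) = 1.81 V.
Balancing electrons gives n = 6; the reaction quotient is Q = [Al³⁺]^2·[Sn²⁺]^3/[Sn⁴⁺]^3 = 172.
E = E° − (RT/nF) ln Q = 1.81 − (8.314×363)/(6×96500) × (5.150) = 1.810 − 0.027 = 1.783 V.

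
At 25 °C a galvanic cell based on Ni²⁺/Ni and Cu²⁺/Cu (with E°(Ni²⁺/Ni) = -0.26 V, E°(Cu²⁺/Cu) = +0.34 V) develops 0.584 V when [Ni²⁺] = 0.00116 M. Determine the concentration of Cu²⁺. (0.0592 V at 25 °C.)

From the Nernst equation, log Q = n(E° − E)/0.0592 = 2(0.60 − 0.584)/0.0592 = 0.541, so Q = 3.47.
With Q = [Ni²⁺]/[Cu²⁺] and the known concentrations, [Cu²⁺] in the denominator gives [Cu²⁺] = 3.3 × 10^-4 M.

3.3 × 10^-4 M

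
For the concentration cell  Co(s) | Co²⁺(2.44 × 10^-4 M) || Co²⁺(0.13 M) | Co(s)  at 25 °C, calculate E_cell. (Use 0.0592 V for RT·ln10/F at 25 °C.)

0.081 V

Both half-cells are Co²⁺/Co, so E°_cell = 0. The concentrated side is the cathode; the cell reaction moves Co²⁺ from high to low concentration with n = 2.
Q = [Co²⁺]_dilute/[Co²⁺]_conc = 2.44 × 10^-4/0.13 = 0.00188.
E = 0 − (0.0592/2) log Q = −(0.0592/2)(-2.727) = 0.0807 V.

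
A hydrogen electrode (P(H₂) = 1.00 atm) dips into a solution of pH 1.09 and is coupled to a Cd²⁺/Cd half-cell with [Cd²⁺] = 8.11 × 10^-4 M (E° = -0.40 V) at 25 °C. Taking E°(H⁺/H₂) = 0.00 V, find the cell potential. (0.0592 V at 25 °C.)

The hydrogen couple is the cathode, so E°_cell = 0.40 V; n = 2.
[H⁺] = 10^(−1.09) = 0.081 M, and Q = [Cd²⁺]·P(H₂) / [H⁺]^2 = 0.123.
E = E° − (0.0592/2) log Q = 0.40 − (0.0592/2)(-0.911) = 0.427 V.

0.43 V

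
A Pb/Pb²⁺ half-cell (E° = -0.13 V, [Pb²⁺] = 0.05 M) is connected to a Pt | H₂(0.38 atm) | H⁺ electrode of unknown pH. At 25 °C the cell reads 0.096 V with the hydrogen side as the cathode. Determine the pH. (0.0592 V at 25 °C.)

E°_cell = 0.13 V and n = 2.
log Q = n(E° − E)/0.0592 = 2×(0.13 − 0.096)/0.0592 = 1.149.
With Q = [Pb²⁺]·P(H₂) / [H⁺]^2, solving for [H⁺] gives log[H⁺] = -1.435, so pH = 1.43.

pH = 1.43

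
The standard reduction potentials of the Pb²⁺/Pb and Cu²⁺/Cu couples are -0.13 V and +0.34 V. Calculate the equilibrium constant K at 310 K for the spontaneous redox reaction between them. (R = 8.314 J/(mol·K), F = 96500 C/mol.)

1.9 × 10^15

E°_cell = +0.34 − (-0.13) = 0.47 V, with n = 2 electrons transferred.
At equilibrium E = 0, so the Nernst equation gives ln K = nFE°/RT = (2)(96500)(0.47)/((8.314)(310)) = 35.20.
K = e^35.20 = 1.9 × 10^15.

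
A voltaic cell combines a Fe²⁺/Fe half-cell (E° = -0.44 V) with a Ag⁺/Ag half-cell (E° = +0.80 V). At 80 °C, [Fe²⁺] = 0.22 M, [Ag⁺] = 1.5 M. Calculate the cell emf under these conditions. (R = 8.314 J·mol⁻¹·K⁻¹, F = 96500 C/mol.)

1.28 V

The Ag⁺/Ag couple has the higher reduction potential and acts as the cathode, so E°_cell = +0.80 − (-0.44) = 1.24 V.
Balancing electrons gives n = 2; the reaction quotient is Q = [Fe²⁺]/[Ag⁺]^2 = 0.0978.
E = E° − (RT/nF) ln Q = 1.24 − (8.314×353)/(2×96500) × (-2.325) = 1.240 + 0.035 = 1.275 V.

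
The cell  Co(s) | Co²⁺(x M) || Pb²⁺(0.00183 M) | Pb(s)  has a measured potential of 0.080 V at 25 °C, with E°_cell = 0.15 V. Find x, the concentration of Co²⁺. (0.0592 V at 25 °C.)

From the Nernst equation, log Q = n(E° − E)/0.0592 = 2(0.15 − 0.080)/0.0592 = 2.365, so Q = 232.
With Q = [Co²⁺]/[Pb²⁺] and the known concentrations, [Co²⁺] in the numerator gives [Co²⁺] = 0.42 M.

0.42 M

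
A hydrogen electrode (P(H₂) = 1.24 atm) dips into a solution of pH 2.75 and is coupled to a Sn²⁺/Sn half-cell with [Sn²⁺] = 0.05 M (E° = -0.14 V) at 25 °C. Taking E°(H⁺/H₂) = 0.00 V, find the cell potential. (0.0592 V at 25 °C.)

0.013 V

The hydrogen couple is the cathode, so E°_cell = 0.14 V; n = 2.
[H⁺] = 10^(−2.75) = 0.0018 M, and Q = [Sn²⁺]·P(H₂) / [H⁺]^2 = 1.96 × 10^4.
E = E° − (0.0592/2) log Q = 0.14 − (0.0592/2)(4.292) = 0.013 V.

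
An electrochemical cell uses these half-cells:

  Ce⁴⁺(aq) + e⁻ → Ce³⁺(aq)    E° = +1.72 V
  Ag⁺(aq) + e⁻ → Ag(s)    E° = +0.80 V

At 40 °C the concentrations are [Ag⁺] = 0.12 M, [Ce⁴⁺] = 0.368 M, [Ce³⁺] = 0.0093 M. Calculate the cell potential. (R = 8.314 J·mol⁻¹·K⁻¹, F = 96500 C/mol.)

1.08 V

The Ce⁴⁺/Ce³⁺ couple has the higher reduction potential and acts as the cathode, so E°_cell = +1.72 − (+0.80) = 0.92 V.
Balancing electrons gives n = 1; the reaction quotient is Q = [Ag⁺]·[Ce³⁺]/[Ce⁴⁺] = 0.00303.
E = E° − (RT/nF) ln Q = 0.92 − (8.314×313)/(1×96500) × (-5.798) = 0.920 + 0.156 = 1.076 V.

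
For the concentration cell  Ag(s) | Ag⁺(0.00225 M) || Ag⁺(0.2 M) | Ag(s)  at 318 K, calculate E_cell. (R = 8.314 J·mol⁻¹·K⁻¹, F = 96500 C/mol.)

0.12 V

Both half-cells are Ag⁺/Ag, so E°_cell = 0. The concentrated side is the cathode; the cell reaction moves Ag⁺ from high to low concentration with n = 1.
Q = [Ag⁺]_dilute/[Ag⁺]_conc = 0.00225/0.2 = 0.0112.
E = 0 − (RT/nF) ln Q = −((8.314×318)/(1×96500))(-4.487) = 0.1229 V.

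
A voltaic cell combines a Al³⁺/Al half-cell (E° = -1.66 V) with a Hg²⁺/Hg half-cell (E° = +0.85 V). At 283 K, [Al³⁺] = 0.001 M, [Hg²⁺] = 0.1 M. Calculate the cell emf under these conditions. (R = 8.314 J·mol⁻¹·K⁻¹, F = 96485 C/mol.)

The Hg²⁺/Hg couple has the higher reduction potential and acts as the cathode, so E°_cell = +0.85 − (-1.66) = 2.51 V.
Balancing electrons gives n = 6; the reaction quotient is Q = [Al³⁺]^2/[Hg²⁺]^3 = 0.00100.
E = E° − (RT/nF) ln Q = 2.51 − (8.314×283)/(6×96485) × (-6.908) = 2.510 + 0.028 = 2.538 V.

2.54 V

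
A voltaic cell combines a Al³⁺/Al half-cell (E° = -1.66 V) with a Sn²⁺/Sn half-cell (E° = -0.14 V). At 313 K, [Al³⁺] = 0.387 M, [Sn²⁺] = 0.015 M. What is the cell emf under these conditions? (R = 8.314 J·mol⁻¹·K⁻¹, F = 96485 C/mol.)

1.47 V

The Sn²⁺/Sn couple has the higher reduction potential and acts as the cathode, so E°_cell = -0.14 − (-1.66) = 1.52 V.
Balancing electrons gives n = 6; the reaction quotient is Q = [Al³⁺]^2/[Sn²⁺]^3 = 4.44 × 10^4.
E = E° − (RT/nF) ln Q = 1.52 − (8.314×313)/(6×96485) × (10.700) = 1.520 − 0.048 = 1.472 V.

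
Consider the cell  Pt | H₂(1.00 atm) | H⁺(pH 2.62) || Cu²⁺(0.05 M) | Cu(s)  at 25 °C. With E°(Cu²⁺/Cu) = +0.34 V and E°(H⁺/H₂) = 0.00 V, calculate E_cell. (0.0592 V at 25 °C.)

The Cu²⁺/Cu couple is the cathode, so E°_cell = 0.34 V; n = 2.
[H⁺] = 10^(−2.62) = 0.0024 M, and Q = [H⁺]^2 / ([Cu²⁺]·P(H₂)) = 1.15 × 10^-4.
E = E° − (0.0592/2) log Q = 0.34 − (0.0592/2)(-3.939) = 0.457 V.

0.46 V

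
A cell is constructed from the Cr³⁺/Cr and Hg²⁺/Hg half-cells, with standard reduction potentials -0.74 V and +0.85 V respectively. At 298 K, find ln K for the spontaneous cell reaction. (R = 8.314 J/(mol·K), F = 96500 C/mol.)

E°_cell = +0.85 − (-0.74) = 1.59 V, with n = 6 electrons transferred.
At equilibrium E = 0, so the Nernst equation gives ln K = nFE°/RT = (6)(96500)(1.59)/((8.314)(298)) = 371.58.

ln K = 371.6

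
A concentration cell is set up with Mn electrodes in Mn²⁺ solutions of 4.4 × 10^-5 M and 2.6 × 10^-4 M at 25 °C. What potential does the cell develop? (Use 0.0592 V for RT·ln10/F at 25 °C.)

Both half-cells are Mn²⁺/Mn, so E°_cell = 0. The concentrated side is the cathode; the cell reaction moves Mn²⁺ from high to low concentration with n = 2.
Q = [Mn²⁺]_dilute/[Mn²⁺]_conc = 4.4 × 10^-5/2.6 × 10^-4 = 0.169.
E = 0 − (0.0592/2) log Q = −(0.0592/2)(-0.772) = 0.0229 V.

0.023 V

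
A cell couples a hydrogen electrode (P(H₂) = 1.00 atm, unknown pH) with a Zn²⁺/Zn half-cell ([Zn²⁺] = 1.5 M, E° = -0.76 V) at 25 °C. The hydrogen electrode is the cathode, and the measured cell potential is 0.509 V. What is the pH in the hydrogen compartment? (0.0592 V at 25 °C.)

pH = 4.15

E°_cell = 0.76 V and n = 2.
log Q = n(E° − E)/0.0592 = 2×(0.76 − 0.509)/0.0592 = 8.480.
With Q = [Zn²⁺]·P(H₂) / [H⁺]^2, solving for [H⁺] gives log[H⁺] = -4.152, so pH = 4.15.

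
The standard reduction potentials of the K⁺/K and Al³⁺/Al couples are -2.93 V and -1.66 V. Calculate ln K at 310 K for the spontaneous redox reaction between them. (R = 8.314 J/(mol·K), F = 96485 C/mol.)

E°_cell = -1.66 − (-2.93) = 1.27 V, with n = 3 electrons transferred.
At equilibrium E = 0, so the Nernst equation gives ln K = nFE°/RT = (3)(96485)(1.27)/((8.314)(310)) = 142.63.

ln K = 142.6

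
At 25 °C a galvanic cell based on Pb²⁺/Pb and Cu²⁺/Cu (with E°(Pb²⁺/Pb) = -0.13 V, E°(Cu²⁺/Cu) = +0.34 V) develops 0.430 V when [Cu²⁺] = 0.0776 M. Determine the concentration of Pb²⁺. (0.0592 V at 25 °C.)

From the Nernst equation, log Q = n(E° − E)/0.0592 = 2(0.47 − 0.430)/0.0592 = 1.351, so Q = 22.5.
With Q = [Pb²⁺]/[Cu²⁺] and the known concentrations, [Pb²⁺] in the numerator gives [Pb²⁺] = 1.7 M.

1.7 M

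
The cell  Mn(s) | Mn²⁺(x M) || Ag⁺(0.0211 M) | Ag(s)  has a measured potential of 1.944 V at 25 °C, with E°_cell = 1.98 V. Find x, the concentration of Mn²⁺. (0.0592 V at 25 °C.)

From the Nernst equation, log Q = n(E° − E)/0.0592 = 2(1.98 − 1.944)/0.0592 = 1.216, so Q = 16.5.
With Q = [Mn²⁺]/[Ag⁺]^2 and the known concentrations, [Mn²⁺] in the numerator gives [Mn²⁺] = 0.0073 M.

0.0073 M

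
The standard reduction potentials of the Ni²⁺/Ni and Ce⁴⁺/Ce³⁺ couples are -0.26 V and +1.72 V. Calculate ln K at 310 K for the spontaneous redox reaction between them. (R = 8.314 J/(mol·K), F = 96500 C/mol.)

ln K = 148.3

E°_cell = +1.72 − (-0.26) = 1.98 V, with n = 2 electrons transferred.
At equilibrium E = 0, so the Nernst equation gives ln K = nFE°/RT = (2)(96500)(1.98)/((8.314)(310)) = 148.27.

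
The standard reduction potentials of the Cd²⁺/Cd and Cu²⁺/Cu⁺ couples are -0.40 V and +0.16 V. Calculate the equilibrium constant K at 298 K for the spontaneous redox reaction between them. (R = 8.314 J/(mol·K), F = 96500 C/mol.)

8.8 × 10^18

E°_cell = +0.16 − (-0.40) = 0.56 V, with n = 2 electrons transferred.
At equilibrium E = 0, so the Nernst equation gives ln K = nFE°/RT = (2)(96500)(0.56)/((8.314)(298)) = 43.62.
K = e^43.62 = 8.8 × 10^18.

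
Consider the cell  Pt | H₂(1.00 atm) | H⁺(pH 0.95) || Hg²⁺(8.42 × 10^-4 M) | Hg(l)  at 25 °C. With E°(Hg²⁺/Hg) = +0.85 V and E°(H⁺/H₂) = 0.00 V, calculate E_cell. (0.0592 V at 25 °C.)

The Hg²⁺/Hg couple is the cathode, so E°_cell = 0.85 V; n = 2.
[H⁺] = 10^(−0.95) = 0.11 M, and Q = [H⁺]^2 / ([Hg²⁺]·P(H₂)) = 15.0.
E = E° − (0.0592/2) log Q = 0.85 − (0.0592/2)(1.175) = 0.815 V.

0.82 V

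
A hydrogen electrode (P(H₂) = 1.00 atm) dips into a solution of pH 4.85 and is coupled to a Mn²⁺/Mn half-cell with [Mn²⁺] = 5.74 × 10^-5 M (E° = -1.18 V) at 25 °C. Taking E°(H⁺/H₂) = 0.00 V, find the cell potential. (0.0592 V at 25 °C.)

1.02 V

The hydrogen couple is the cathode, so E°_cell = 1.18 V; n = 2.
[H⁺] = 10^(−4.85) = 1.4 × 10^-5 M, and Q = [Mn²⁺]·P(H₂) / [H⁺]^2 = 2.88 × 10^5.
E = E° − (0.0592/2) log Q = 1.18 − (0.0592/2)(5.459) = 1.018 V.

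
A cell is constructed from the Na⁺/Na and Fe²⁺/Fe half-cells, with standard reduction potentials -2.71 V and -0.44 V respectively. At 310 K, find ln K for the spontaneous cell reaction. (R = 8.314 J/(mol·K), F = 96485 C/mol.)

E°_cell = -0.44 − (-2.71) = 2.27 V, with n = 2 electrons transferred.
At equilibrium E = 0, so the Nernst equation gives ln K = nFE°/RT = (2)(96485)(2.27)/((8.314)(310)) = 169.96.

ln K = 170.0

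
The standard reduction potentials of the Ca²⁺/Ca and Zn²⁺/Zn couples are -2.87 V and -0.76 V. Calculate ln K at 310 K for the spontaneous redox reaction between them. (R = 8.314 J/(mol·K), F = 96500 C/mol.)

ln K = 158.0

E°_cell = -0.76 − (-2.87) = 2.11 V, with n = 2 electrons transferred.
At equilibrium E = 0, so the Nernst equation gives ln K = nFE°/RT = (2)(96500)(2.11)/((8.314)(310)) = 158.00.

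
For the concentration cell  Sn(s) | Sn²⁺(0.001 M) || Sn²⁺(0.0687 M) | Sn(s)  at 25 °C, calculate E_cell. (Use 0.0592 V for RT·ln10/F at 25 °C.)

Both half-cells are Sn²⁺/Sn, so E°_cell = 0. The concentrated side is the cathode; the cell reaction moves Sn²⁺ from high to low concentration with n = 2.
Q = [Sn²⁺]_dilute/[Sn²⁺]_conc = 0.001/0.0687 = 0.0146.
E = 0 − (0.0592/2) log Q = −(0.0592/2)(-1.837) = 0.0544 V.

0.054 V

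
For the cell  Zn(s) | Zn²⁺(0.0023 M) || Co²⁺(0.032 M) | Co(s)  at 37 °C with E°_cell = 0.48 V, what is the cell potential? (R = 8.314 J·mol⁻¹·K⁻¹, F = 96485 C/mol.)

0.515 V

Balancing electrons gives n = 2; the reaction quotient is Q = [Zn²⁺]/[Co²⁺] = 0.0719.
E = E° − (RT/nF) ln Q = 0.48 − (8.314×310)/(2×96485) × (-2.633) = 0.480 + 0.035 = 0.515 V.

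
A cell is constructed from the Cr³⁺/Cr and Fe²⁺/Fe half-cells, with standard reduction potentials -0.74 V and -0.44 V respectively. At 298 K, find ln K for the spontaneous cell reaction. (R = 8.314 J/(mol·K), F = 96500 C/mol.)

E°_cell = -0.44 − (-0.74) = 0.30 V, with n = 6 electrons transferred.
At equilibrium E = 0, so the Nernst equation gives ln K = nFE°/RT = (6)(96500)(0.30)/((8.314)(298)) = 70.11.

ln K = 70.1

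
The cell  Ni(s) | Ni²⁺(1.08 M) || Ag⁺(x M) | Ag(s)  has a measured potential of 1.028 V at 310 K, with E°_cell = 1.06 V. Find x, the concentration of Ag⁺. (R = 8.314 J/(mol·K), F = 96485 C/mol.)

0.31 M

From the Nernst equation, ln Q = nF(E° − E)/RT = 2×96485×(1.06 − 1.028)/(8.314×310) = 2.396, so Q = 11.0.
With Q = [Ni²⁺]/[Ag⁺]^2 and the known concentrations, [Ag⁺]^2 in the denominator gives [Ag⁺] = 0.31 M.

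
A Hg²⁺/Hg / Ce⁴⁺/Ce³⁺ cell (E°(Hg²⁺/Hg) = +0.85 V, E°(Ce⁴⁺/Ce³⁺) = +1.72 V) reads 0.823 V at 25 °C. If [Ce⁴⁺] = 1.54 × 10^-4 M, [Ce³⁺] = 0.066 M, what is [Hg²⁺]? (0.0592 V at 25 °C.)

From the Nernst equation, log Q = n(E° − E)/0.0592 = 2(0.87 − 0.823)/0.0592 = 1.588, so Q = 38.7.
With Q = [Hg²⁺]·[Ce³⁺]^2/[Ce⁴⁺]^2 and the known concentrations, [Hg²⁺] in the numerator gives [Hg²⁺] = 2.1 × 10^-4 M.

2.1 × 10^-4 M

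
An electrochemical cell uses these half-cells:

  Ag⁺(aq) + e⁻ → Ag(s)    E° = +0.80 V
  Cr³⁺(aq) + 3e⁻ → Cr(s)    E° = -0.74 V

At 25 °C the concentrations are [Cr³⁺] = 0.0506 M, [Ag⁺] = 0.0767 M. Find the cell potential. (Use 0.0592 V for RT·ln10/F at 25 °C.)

The Ag⁺/Ag couple has the higher reduction potential and acts as the cathode, so E°_cell = +0.80 − (-0.74) = 1.54 V.
Balancing electrons gives n = 3; the reaction quotient is Q = [Cr³⁺]/[Ag⁺]^3 = 112.
At 25 °C, E = E° − (0.0592/n) log Q = 1.54 − (0.0592/3)(2.050) = 1.540 − 0.040 = 1.500 V.

1.50 V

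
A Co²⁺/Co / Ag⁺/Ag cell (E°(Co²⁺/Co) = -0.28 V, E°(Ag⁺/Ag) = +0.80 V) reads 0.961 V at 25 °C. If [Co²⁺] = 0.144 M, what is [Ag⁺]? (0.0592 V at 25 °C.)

0.0037 M

From the Nernst equation, log Q = n(E° − E)/0.0592 = 2(1.08 − 0.961)/0.0592 = 4.020, so Q = 1.05 × 10^4.
With Q = [Co²⁺]/[Ag⁺]^2 and the known concentrations, [Ag⁺]^2 in the denominator gives [Ag⁺] = 0.0037 M.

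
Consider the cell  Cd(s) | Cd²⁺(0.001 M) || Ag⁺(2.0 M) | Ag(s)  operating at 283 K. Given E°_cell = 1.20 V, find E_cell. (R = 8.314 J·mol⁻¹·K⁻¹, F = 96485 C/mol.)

Balancing electrons gives n = 2; the reaction quotient is Q = [Cd²⁺]/[Ag⁺]^2 = 2.5 × 10^-4.
E = E° − (RT/nF) ln Q = 1.20 − (8.314×283)/(2×96485) × (-8.294) = 1.200 + 0.101 = 1.301 V.

1.30 V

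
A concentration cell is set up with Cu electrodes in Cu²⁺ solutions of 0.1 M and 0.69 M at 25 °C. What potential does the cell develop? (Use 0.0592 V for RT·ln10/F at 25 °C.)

Both half-cells are Cu²⁺/Cu, so E°_cell = 0. The concentrated side is the cathode; the cell reaction moves Cu²⁺ from high to low concentration with n = 2.
Q = [Cu²⁺]_dilute/[Cu²⁺]_conc = 0.1/0.69 = 0.145.
E = 0 − (0.0592/2) log Q = −(0.0592/2)(-0.839) = 0.0248 V.

0.025 V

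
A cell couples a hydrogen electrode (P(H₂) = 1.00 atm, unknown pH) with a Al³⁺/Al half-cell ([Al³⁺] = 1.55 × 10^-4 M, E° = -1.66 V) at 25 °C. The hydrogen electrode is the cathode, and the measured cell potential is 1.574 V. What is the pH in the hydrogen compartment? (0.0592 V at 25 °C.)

pH = 2.72

E°_cell = 1.66 V and n = 6.
log Q = n(E° − E)/0.0592 = 6×(1.66 − 1.574)/0.0592 = 8.716.
With Q = [Al³⁺]^2·P(H₂)^3 / [H⁺]^6, solving for [H⁺] gives log[H⁺] = -2.723, so pH = 2.72.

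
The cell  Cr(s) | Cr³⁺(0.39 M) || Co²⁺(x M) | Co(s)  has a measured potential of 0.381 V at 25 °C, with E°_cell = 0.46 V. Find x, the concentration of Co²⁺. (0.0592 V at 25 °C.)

From the Nernst equation, log Q = n(E° − E)/0.0592 = 6(0.46 − 0.381)/0.0592 = 8.007, so Q = 1.02 × 10^8.
With Q = [Cr³⁺]^2/[Co²⁺]^3 and the known concentrations, [Co²⁺]^3 in the denominator gives [Co²⁺] = 0.0011 M.

0.0011 M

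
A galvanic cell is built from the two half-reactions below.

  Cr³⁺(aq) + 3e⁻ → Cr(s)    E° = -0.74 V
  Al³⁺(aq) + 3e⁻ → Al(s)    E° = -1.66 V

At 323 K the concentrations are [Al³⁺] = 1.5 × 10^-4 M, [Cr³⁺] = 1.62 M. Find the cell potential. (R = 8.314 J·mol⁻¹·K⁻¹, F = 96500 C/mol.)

1.01 V

The Cr³⁺/Cr couple has the higher reduction potential and acts as the cathode, so E°_cell = -0.74 − (-1.66) = 0.92 V.
Balancing electrons gives n = 3; the reaction quotient is Q = [Al³⁺]/[Cr³⁺] = 9.26 × 10^-5.
E = E° − (RT/nF) ln Q = 0.92 − (8.314×323)/(3×96500) × (-9.287) = 0.920 + 0.086 = 1.006 V.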